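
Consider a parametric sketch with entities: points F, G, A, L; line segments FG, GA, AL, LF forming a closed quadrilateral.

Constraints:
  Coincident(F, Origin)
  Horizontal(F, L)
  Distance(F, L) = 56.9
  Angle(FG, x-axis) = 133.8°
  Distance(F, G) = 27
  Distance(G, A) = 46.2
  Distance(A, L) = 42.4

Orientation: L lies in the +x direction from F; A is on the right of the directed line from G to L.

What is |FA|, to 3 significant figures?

19.4

F is at the origin; F and L share the same y with |FL| = 56.9 and L in +x, so L = (56.9, 0). FG runs at 133.8° with |FG| = 27.0, so G = (-18.7, 19.5). A is determined by |GA| = 46.2 and |AL| = 42.4 together: it lies at the intersection of circle(G, 46.2) and circle(L, 42.4). With |GL| = 78.1, the foot of the radical line on GL is 41.2 from G and the perpendicular offset is √(46.2² − 41.2²) = 20.9. Taking the right-of-GL solution: A = (16.0, -11.1).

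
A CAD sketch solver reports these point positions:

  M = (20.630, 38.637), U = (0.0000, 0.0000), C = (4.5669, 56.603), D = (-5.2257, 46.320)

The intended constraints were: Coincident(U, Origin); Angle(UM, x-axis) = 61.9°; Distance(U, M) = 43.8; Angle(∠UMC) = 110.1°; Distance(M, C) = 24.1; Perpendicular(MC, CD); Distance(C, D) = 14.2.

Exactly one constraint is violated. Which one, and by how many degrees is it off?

Perpendicular(MC, CD) — off by 4.60°.

U = (0.00, 0.00) ✓; UM at 61.90° ✓; |UM| = 43.80 ✓; ∠UMC = 110.1° ✓; |MC| = 24.10 ✓; ∠(MC, CD) = 94.60° ✗; |CD| = 14.20 ✓.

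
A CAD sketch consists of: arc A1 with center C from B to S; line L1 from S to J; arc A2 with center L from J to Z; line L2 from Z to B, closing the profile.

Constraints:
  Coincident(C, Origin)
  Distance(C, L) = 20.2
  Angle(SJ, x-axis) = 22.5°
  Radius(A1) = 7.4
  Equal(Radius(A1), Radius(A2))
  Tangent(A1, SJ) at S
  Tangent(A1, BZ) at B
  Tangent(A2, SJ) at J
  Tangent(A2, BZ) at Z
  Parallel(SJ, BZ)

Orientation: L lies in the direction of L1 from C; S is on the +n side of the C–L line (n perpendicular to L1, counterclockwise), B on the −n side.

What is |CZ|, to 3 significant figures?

21.5

Tangency of A1 to both parallel lines with radius 7.4 puts S and B at C ± 7.4·n: S = (-2.83, 6.84), B = (2.83, -6.84). Equal radii place J and Z the same way about L: J = L + 7.4·n = (15.8, 14.6), Z = L − 7.4·n = (21.5, 0.893). Then |CZ| = |Z − C| = 21.5.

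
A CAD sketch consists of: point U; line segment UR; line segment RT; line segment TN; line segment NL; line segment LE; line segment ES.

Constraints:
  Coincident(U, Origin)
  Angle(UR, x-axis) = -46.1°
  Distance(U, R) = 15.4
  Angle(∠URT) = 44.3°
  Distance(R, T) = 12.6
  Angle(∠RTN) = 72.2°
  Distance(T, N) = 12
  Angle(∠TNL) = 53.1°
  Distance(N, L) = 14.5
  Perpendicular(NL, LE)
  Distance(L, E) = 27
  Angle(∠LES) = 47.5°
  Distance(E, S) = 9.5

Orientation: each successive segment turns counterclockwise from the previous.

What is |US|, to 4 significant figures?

20.21

U is at the origin; UR runs at -46.1° with length 15.4, so R = (10.68, -11.10). ∠URT = 44.3° gives RT at 89.60° from the x-axis; with |RT| = 12.6, T = (10.77, 1.503). ∠RTN = 72.2° gives TN at -162.6° from the x-axis; with |TN| = 12.0, N = (-0.6845, -2.085). ∠TNL = 53.1° gives NL at -35.70° from the x-axis; with |NL| = 14.5, L = (11.09, -10.55). The perpendicularity gives LE at right angles to NL, so LE runs at 54.30°; with |LE| = 27.0, E = (26.85, 11.38). ∠LES = 47.5° gives ES at -173.2° from the x-axis; with |ES| = 9.5, S = (17.41, 10.25). Then |US| = |S − U| = 20.21.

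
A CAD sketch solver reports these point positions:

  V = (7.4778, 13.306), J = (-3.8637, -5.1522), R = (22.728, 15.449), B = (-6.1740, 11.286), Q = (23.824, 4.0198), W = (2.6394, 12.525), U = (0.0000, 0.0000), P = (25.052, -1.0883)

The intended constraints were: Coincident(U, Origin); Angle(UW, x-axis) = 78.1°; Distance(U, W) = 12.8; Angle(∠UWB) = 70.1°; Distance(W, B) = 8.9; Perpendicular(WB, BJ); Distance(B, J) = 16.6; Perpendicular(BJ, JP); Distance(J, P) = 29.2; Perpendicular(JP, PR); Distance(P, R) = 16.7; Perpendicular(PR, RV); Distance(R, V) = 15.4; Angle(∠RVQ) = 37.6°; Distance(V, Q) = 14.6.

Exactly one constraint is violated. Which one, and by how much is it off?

Distance(V, Q) = 14.6 — off by 4.20.

U = (0.00, 0.00) ✓; UW at 78.10° ✓; |UW| = 12.80 ✓; ∠UWB = 70.10° ✓; |WB| = 8.900 ✓; ∠(WB, BJ) = 90.00° ✓; |BJ| = 16.60 ✓; ∠(BJ, JP) = 90.00° ✓; |JP| = 29.20 ✓; ∠(JP, PR) = 90.00° ✓; |PR| = 16.70 ✓; ∠(PR, RV) = 90.00° ✓; |RV| = 15.40 ✓; ∠RVQ = 37.60° ✓; |VQ| = 18.80 ✗.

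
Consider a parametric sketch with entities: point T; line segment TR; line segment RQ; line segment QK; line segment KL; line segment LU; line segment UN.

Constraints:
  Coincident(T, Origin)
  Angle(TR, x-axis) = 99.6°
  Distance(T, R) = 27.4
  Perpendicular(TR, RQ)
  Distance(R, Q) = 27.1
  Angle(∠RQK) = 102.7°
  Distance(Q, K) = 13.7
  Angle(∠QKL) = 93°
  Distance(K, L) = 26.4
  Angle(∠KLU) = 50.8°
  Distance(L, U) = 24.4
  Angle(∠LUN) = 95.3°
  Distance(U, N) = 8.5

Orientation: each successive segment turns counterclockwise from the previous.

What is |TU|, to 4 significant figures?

32.63

T is at the origin; TR runs at 99.6° with length 27.4, so R = (-4.569, 27.02). The perpendicularity gives RQ at right angles to TR, so RQ runs at -170.4°; with |RQ| = 27.1, Q = (-31.29, 22.50). ∠RQK = 102.7° gives QK at -93.10° from the x-axis; with |QK| = 13.7, K = (-32.03, 8.817). ∠QKL = 93.0° gives KL at -6.100° from the x-axis; with |KL| = 26.4, L = (-5.780, 6.012). ∠KLU = 50.8° gives LU at 123.1° from the x-axis; with |LU| = 24.4, U = (-19.11, 26.45). Then |TU| = |U − T| = 32.63.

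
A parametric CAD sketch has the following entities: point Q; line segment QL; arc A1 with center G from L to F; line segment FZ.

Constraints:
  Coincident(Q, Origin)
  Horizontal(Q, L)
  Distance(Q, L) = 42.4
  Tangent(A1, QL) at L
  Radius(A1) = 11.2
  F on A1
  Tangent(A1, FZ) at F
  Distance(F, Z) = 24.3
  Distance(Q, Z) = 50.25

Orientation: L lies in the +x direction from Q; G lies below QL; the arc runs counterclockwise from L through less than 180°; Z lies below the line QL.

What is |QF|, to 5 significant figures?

33.728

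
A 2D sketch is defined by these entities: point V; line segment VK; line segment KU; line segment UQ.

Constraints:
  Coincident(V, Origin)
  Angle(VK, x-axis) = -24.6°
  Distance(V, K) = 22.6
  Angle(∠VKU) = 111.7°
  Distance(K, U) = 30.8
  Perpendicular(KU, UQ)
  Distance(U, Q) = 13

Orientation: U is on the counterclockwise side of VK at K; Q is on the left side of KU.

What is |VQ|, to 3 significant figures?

40.0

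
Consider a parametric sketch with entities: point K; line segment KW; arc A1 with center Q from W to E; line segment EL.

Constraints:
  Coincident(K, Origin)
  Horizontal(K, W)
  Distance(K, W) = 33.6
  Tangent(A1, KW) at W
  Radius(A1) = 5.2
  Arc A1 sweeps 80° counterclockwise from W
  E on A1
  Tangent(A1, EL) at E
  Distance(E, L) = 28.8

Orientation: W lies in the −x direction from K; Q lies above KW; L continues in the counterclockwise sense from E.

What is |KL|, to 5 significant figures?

40.223

On A1, W sits at bearing -90° from Q; an 80° counterclockwise sweep puts E at bearing -10°, so E = Q + 5.2·(cos -10°, sin -10°) = (-28.479, 4.2970). Since A1 is tangent to EL there, QE ⟂ EL, so EL runs along (−sin -10°, cos -10°); with |EL| = 28.8, L = (-23.478, 32.659). Then |KL| = |L − K| = 40.223.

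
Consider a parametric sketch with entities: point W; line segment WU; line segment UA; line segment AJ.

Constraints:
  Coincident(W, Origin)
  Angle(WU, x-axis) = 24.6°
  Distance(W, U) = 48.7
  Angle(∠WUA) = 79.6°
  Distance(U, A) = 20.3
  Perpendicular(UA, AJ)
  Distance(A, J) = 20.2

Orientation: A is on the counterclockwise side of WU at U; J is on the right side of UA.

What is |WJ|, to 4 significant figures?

69.07

∠WUA = 79.6°, so UA runs at 24.6° + (180° − 79.6°) = 125.0° from the x-axis; with |UA| = 20.3, A = U + 20.3·(cos 125.0°, sin 125.0°) = (32.64, 36.90). UA ⟂ AJ; with |AJ| = 20.2 on the right of UA, J = A + 20.2·(0.8192, 0.5736) = (49.18, 48.49). Then |WJ| = |J − W| = 69.07.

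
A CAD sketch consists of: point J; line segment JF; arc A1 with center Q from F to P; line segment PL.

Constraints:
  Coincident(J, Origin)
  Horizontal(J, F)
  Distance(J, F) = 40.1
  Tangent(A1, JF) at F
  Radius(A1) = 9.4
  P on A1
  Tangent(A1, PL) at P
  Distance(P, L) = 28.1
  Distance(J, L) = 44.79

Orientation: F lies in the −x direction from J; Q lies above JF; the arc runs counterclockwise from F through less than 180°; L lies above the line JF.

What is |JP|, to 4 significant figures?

31.83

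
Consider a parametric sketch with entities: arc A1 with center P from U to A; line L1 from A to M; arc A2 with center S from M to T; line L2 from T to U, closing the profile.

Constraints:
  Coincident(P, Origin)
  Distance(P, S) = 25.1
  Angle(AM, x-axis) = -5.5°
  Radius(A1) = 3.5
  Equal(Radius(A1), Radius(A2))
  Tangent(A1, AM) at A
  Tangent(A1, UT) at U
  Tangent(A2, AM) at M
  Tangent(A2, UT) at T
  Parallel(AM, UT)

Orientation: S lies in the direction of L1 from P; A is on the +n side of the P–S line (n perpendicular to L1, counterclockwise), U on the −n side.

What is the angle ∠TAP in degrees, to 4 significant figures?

74.42°

The slot axis is L1's direction at -5.5°, so u = (cos -5.5°, sin -5.5°) = (0.9954, -0.09585) and n = (−sin -5.5°, cos -5.5°) = (0.09585, 0.9954). P is at the origin and S lies 25.1 along u from P, so S = 25.1·u = (24.98, -2.406). Tangency of A1 to both parallel lines with radius 3.5 puts A and U at P ± 3.5·n: A = (0.3355, 3.484), U = (-0.3355, -3.484). Equal radii place M and T the same way about S: M = S + 3.5·n = (25.32, 1.078), T = S − 3.5·n = (24.65, -5.890). Then cos ∠TAP = AT·AP / (|AT||AP|), giving 74.42°.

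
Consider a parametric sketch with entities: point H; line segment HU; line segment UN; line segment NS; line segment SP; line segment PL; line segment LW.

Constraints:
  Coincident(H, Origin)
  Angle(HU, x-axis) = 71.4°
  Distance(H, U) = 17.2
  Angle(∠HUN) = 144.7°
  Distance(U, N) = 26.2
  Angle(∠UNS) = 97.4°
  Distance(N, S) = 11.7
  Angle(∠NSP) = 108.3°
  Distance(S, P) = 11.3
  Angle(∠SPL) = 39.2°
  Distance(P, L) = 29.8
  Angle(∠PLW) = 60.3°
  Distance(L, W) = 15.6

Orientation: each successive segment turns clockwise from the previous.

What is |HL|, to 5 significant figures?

48.693

H is at the origin; HU runs at 71.4° with length 17.2, so U = (5.4861, 16.302). ∠HUN = 144.7° gives UN at 36.100° from the x-axis; with |UN| = 26.2, N = (26.655, 31.739). ∠UNS = 97.4° gives NS at -46.500° from the x-axis; with |NS| = 11.7, S = (34.709, 23.252). ∠NSP = 108.3° gives SP at -118.20° from the x-axis; with |SP| = 11.3, P = (29.369, 13.293). ∠SPL = 39.2° gives PL at 101.00° from the x-axis; with |PL| = 29.8, L = (23.683, 42.545). Then |HL| = |L − H| = 48.693.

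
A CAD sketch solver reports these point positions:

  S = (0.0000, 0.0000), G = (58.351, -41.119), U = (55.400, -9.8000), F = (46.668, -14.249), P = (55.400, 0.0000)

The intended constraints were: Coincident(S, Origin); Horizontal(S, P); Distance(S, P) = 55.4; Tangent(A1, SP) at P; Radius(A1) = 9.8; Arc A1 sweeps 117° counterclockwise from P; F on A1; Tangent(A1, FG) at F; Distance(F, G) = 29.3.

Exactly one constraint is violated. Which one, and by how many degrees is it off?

Tangent(A1, FG) at F — off by 3.50°.

S = (0.00, 0.00) ✓; S.y = 0.00, P.y = 0.00 ✓; |SP| = 55.40 ✓; ∠(UP, PS) = 90.00° ✓; |UP| = 9.800 ✓; bearing(U→F) − bearing(U→P) = 117.0° ✓; |UF| = 9.800 ✓; ∠(UF, FG) = 93.50° ✗; |FG| = 29.30 ✓.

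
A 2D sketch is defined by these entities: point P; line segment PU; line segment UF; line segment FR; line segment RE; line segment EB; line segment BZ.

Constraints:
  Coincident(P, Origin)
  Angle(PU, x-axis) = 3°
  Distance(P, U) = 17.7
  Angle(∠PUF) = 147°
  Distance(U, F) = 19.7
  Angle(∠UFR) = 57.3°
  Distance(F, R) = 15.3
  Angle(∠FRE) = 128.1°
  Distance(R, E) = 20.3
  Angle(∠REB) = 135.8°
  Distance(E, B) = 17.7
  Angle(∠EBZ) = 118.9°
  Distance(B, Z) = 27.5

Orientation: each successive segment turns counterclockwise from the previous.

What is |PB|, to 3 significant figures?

9.75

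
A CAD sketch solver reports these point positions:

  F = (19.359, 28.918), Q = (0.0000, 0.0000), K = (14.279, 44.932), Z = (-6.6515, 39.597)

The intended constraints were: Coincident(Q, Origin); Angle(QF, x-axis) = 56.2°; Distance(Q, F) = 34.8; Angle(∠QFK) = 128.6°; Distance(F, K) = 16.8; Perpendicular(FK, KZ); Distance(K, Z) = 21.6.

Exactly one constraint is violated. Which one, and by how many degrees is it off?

Perpendicular(FK, KZ) — off by 3.30°.

Q = (0.00, 0.00) ✓; QF at 56.20° ✓; |QF| = 34.80 ✓; ∠QFK = 128.6° ✓; |FK| = 16.80 ✓; ∠(FK, KZ) = 86.70° ✗; |KZ| = 21.60 ✓.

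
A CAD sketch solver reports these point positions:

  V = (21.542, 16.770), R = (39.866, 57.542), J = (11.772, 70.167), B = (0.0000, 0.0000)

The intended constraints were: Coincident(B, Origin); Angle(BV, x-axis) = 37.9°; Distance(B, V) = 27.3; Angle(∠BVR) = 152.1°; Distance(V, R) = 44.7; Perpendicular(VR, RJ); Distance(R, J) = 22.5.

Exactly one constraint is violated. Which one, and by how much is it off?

Distance(R, J) = 22.5 — off by 8.30.

B = (0.00, 0.00) ✓; BV at 37.90° ✓; |BV| = 27.30 ✓; ∠BVR = 152.1° ✓; |VR| = 44.70 ✓; ∠(VR, RJ) = 90.00° ✓; |RJ| = 30.80 ✗.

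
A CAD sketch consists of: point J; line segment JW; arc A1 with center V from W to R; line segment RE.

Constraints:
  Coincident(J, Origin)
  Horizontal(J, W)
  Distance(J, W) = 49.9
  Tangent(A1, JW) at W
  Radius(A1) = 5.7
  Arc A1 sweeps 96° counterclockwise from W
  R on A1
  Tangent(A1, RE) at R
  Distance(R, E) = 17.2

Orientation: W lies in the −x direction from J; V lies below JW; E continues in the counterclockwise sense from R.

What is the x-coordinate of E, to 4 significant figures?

-53.77

J is at the origin; JW is horizontal with |JW| = 49.9 and W on the −x side, so W = (-49.90, 0.000). Since A1 is tangent to JW there, VW ⟂ JW, so V = W + (0, -5.7) = (-49.90, -5.700). On A1, W sits at bearing 90° from V; a 96° counterclockwise sweep puts R at bearing 186°, so R = V + 5.7·(cos 186°, sin 186°) = (-55.57, -6.296). Since A1 is tangent to RE there, VR ⟂ RE, so RE runs along (−sin 186°, cos 186°); with |RE| = 17.2, E = (-53.77, -23.40). So E.x = -53.77.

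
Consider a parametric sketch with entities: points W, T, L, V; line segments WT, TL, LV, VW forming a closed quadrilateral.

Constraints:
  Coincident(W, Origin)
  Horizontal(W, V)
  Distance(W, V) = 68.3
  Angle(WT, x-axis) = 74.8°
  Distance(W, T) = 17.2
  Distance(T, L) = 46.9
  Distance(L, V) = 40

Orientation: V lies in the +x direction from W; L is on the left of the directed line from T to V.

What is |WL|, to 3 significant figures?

59.0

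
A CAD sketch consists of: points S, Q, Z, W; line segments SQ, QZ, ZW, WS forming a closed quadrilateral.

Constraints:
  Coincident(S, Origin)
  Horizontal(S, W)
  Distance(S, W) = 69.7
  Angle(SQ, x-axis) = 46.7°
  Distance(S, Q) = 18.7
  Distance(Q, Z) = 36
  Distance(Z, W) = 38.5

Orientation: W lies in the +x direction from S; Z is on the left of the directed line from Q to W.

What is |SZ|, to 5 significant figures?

53.928

Checks: |QZ| = 36.00 ✓; |ZW| = 38.50 ✓.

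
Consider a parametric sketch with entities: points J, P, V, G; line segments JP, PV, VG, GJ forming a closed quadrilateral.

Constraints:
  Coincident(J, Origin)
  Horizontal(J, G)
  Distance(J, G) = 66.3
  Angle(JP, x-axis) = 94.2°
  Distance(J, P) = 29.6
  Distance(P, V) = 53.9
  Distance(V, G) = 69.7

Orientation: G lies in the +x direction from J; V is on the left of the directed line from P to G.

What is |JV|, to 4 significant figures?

75.16

Checks: |PV| = 53.90 ✓; |VG| = 69.70 ✓.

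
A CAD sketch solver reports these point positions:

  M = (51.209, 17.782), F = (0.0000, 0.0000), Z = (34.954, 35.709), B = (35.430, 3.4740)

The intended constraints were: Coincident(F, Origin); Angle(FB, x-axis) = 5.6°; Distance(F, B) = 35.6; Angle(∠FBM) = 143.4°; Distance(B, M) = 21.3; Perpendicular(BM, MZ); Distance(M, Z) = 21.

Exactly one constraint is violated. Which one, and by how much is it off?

Distance(M, Z) = 21 — off by 3.20.

F = (0.00, 0.00) ✓; FB at 5.600° ✓; |FB| = 35.60 ✓; ∠FBM = 143.4° ✓; |BM| = 21.30 ✓; ∠(BM, MZ) = 90.00° ✓; |MZ| = 24.20 ✗.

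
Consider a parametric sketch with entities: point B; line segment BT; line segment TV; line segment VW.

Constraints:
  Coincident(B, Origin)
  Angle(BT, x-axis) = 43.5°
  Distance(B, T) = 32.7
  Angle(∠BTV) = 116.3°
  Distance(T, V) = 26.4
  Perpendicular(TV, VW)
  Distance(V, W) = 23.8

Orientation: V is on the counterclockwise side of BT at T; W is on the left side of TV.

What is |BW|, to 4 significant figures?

41.26

∠BTV = 116.3°, so TV runs at 43.5° + (180° − 116.3°) = 107.2° from the x-axis; with |TV| = 26.4, V = T + 26.4·(cos 107.2°, sin 107.2°) = (15.91, 47.73). TV ⟂ VW; with |VW| = 23.8 on the left of TV, W = V + 23.8·(-0.9553, -0.2957) = (-6.823, 40.69). Then |BW| = |W − B| = 41.26.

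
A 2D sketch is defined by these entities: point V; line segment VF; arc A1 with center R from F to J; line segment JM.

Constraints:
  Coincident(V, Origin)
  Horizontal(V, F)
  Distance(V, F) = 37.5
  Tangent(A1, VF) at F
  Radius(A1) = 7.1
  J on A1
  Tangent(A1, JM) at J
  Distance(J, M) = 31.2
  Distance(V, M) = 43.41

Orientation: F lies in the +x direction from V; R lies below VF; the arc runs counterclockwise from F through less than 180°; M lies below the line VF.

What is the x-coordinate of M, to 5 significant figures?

24.055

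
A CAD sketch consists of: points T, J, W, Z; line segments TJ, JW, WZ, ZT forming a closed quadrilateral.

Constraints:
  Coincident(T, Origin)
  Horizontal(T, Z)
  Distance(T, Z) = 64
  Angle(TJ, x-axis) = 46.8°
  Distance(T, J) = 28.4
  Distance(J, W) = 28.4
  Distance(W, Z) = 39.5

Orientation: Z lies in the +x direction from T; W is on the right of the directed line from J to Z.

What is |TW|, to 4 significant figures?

26.13

T is at the origin; T and Z share the same y with |TZ| = 64.0 and Z in +x, so Z = (64.0, 0). TJ runs at 46.8° with |TJ| = 28.4, so J = (19.44, 20.70). W is determined by |JW| = 28.4 and |WZ| = 39.5 together: it lies at the intersection of circle(J, 28.4) and circle(Z, 39.5). With |JZ| = 49.13, the foot of the radical line on JZ is 16.90 from J and the perpendicular offset is √(28.4² − 16.90²) = 22.83. Taking the right-of-JZ solution: W = (25.15, -7.118).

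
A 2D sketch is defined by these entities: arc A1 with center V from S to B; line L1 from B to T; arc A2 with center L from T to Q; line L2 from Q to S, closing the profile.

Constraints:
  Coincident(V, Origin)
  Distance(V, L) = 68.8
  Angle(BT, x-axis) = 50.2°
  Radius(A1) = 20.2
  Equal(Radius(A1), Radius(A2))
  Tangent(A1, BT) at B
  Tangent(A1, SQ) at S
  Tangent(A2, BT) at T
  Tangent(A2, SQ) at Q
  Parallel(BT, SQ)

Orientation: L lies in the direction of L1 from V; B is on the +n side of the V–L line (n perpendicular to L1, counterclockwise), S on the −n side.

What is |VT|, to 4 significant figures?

71.70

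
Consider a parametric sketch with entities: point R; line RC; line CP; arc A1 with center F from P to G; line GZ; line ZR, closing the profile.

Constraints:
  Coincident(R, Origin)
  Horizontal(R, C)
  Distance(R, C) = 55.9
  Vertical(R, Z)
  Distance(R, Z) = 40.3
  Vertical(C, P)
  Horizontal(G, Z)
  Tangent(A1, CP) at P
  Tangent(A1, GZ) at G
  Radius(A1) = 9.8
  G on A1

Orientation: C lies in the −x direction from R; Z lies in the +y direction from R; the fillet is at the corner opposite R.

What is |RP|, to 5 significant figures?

63.679

R is at the origin; R and C share the same y with |RC| = 55.9 and C on the −x side, so C = (-55.900, 0.0000). RZ is vertical with |RZ| = 40.3 and Z on the +y side, so Z = (0.0000, 40.300). The virtual corner opposite R is at (-55.900, 40.300). A1 meets CP tangentially, so FP is at right angles to CP and the tangent condition forces FG to be normal to GZ, with radius 9.8, so the center F sits 9.8 in from both sides at F = (-46.100, 30.500). That places the tangent points at P = (-55.900, 30.500) on CP and G = (-46.100, 40.300) on GZ. Then |RP| = |P − R| = 63.679.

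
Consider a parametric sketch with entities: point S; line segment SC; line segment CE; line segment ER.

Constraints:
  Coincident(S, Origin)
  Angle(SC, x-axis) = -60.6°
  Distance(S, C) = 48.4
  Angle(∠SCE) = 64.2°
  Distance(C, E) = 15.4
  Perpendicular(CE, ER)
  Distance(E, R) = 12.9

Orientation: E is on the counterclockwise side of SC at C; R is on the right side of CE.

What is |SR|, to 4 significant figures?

56.76

S is at the origin; SC runs at -60.6° with length 48.4, so C = 48.4·(cos -60.6°, sin -60.6°) = (23.76, -42.17). ∠SCE = 64.2°, so CE runs at -60.6° + (180° − 64.2°) = 55.20° from the x-axis; with |CE| = 15.4, E = C + 15.4·(cos 55.20°, sin 55.20°) = (32.55, -29.52). The perpendicularity gives ER at right angles to CE; with |ER| = 12.9 on the right of CE, R = E + 12.9·(0.8211, -0.5707) = (43.14, -36.88). Then |SR| = |R − S| = 56.76.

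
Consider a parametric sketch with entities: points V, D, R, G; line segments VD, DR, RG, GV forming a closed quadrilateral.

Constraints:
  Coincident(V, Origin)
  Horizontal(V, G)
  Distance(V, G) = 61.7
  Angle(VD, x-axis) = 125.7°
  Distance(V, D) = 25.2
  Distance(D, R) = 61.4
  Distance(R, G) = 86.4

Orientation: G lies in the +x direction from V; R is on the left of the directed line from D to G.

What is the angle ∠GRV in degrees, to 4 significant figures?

44.21°

V is at the origin; V and G share the same y with |VG| = 61.7 and G in +x, so G = (61.7, 0). VD runs at 125.7° with |VD| = 25.2, so D = (-14.71, 20.46). R is determined by |DR| = 61.4 and |RG| = 86.4 together: it lies at the intersection of circle(D, 61.4) and circle(G, 86.4). With |DG| = 79.10, the foot of the radical line on DG is 16.19 from D and the perpendicular offset is √(61.4² − 16.19²) = 59.23. Taking the left-of-DG solution: R = (16.26, 73.49).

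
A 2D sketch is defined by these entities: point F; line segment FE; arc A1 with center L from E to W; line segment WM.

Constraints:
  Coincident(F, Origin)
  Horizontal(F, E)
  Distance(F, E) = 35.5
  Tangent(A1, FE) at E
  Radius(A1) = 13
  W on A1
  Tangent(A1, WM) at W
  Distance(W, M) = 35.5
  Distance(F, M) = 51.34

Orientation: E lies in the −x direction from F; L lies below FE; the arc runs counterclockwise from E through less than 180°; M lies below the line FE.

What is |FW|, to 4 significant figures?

49.92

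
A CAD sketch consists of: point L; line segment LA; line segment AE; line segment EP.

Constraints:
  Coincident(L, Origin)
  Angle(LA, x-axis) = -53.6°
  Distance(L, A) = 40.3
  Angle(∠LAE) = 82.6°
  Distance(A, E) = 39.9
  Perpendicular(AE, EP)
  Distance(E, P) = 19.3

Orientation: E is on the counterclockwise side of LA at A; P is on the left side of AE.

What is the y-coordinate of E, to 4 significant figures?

-4.821

L is at the origin; LA runs at -53.6° with length 40.3, so A = 40.3·(cos -53.6°, sin -53.6°) = (23.91, -32.44). ∠LAE = 82.6°, so AE runs at -53.6° + (180° − 82.6°) = 43.80° from the x-axis; with |AE| = 39.9, E = A + 39.9·(cos 43.80°, sin 43.80°) = (52.71, -4.821). So E.y = -4.821.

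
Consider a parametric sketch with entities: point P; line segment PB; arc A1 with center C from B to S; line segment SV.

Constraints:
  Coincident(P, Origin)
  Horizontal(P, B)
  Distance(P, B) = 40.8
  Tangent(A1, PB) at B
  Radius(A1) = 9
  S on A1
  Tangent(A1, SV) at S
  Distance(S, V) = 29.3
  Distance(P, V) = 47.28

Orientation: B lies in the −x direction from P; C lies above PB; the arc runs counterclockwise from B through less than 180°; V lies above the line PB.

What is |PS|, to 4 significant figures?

32.87

Checks: |CS| = 9.000 ✓; ∠(CS, SV) = 90.00° ✓; |SV| = 29.30 ✓; |PV| = 47.28 ✓.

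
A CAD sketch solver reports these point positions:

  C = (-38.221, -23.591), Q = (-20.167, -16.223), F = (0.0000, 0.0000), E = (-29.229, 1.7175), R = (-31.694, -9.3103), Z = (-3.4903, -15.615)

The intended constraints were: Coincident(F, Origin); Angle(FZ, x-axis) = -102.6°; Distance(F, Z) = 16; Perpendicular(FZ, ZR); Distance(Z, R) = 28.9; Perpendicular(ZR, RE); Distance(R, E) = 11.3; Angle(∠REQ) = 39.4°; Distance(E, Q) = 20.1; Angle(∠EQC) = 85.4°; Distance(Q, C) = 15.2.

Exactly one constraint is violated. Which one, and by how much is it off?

Distance(Q, C) = 15.2 — off by 4.30.

F = (0.00, 0.00) ✓; FZ at -102.6° ✓; |FZ| = 16.00 ✓; ∠(FZ, ZR) = 90.00° ✓; |ZR| = 28.90 ✓; ∠(ZR, RE) = 90.00° ✓; |RE| = 11.30 ✓; ∠REQ = 39.40° ✓; |EQ| = 20.10 ✓; ∠EQC = 85.40° ✓; |QC| = 19.50 ✗.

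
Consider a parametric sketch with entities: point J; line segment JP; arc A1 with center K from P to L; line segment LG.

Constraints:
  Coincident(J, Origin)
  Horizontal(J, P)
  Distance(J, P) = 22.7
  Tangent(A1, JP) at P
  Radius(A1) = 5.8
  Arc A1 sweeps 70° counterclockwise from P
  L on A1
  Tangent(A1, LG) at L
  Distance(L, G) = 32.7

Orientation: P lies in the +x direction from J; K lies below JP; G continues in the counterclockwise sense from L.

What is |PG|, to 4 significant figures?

38.34

J is at the origin; JP is horizontal with |JP| = 22.7 and P on the +x side, so P = (22.70, 0.000). Tangency of A1 to JP means the radius KP is perpendicular to JP, so K = P + (0, -5.8) = (22.70, -5.800). On A1, P sits at bearing 90° from K; a 70° counterclockwise sweep puts L at bearing 160°, so L = K + 5.8·(cos 160°, sin 160°) = (17.25, -3.816). Since A1 is tangent to LG there, KL ⟂ LG, so LG runs along (−sin 160°, cos 160°); with |LG| = 32.7, G = (6.066, -34.54). Then |PG| = |G − P| = 38.34.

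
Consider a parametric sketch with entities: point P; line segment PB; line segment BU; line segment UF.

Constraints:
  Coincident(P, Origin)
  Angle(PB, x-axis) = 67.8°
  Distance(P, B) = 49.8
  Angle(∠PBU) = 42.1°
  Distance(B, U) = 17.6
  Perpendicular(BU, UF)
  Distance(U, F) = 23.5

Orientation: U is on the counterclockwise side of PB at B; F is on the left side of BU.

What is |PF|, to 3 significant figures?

21.7

P is at the origin; PB runs at 67.8° with length 49.8, so B = 49.8·(cos 67.8°, sin 67.8°) = (18.8, 46.1). ∠PBU = 42.1°, so BU runs at 67.8° + (180° − 42.1°) = 206° from the x-axis; with |BU| = 17.6, U = B + 17.6·(cos 206°, sin 206°) = (2.96, 38.5). BU ⟂ UF; with |UF| = 23.5 on the left of BU, F = U + 23.5·(0.434, -0.901) = (13.1, 17.3). Then |PF| = |F − P| = 21.7.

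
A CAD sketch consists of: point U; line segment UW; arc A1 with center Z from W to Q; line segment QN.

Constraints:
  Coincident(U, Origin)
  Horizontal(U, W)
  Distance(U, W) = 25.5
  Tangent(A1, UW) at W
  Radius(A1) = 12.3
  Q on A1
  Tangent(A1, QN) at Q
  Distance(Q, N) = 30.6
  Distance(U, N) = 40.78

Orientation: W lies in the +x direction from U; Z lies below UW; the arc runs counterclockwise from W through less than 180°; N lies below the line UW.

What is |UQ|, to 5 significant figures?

16.731

U is at the origin; U and W share the same y with |UW| = 25.5 and W on the +x side, so W = (25.500, 0.0000). A1 meets UW tangentially, so ZW is at right angles to UW, so Z = W + (0, -12.3) = (25.500, -12.300). Since ZQ ⟂ QN (tangency), |ZN| = √(12.3² + 30.6²) = 32.980 regardless of where Q sits on A1. So N lies on both circle(U, 40.78) and circle(Z, 32.980); the below-UW intersection is N = (7.6796, -40.050). Q is the foot of the tangent from N: Q = (13.418, -9.9933).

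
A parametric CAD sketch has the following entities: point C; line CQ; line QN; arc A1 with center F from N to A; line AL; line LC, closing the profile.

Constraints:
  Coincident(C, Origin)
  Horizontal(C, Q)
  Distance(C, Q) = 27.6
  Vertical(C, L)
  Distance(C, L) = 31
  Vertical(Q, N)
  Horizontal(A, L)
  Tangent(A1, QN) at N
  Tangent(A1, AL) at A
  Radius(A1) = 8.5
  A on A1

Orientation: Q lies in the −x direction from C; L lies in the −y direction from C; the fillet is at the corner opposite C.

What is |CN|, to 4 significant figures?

35.61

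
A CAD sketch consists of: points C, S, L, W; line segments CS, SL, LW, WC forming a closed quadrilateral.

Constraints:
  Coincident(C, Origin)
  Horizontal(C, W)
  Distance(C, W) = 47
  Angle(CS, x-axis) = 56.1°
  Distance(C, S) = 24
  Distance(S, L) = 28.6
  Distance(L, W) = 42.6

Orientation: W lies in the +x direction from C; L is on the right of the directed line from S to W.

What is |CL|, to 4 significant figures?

8.994

C is at the origin; C and W share the same y with |CW| = 47.0 and W in +x, so W = (47.0, 0). CS runs at 56.1° with |CS| = 24.0, so S = (13.39, 19.92). L is determined by |SL| = 28.6 and |LW| = 42.6 together: it lies at the intersection of circle(S, 28.6) and circle(W, 42.6). With |SW| = 39.07, the foot of the radical line on SW is 6.781 from S and the perpendicular offset is √(28.6² − 6.781²) = 27.78. Taking the right-of-SW solution: L = (5.055, -7.439).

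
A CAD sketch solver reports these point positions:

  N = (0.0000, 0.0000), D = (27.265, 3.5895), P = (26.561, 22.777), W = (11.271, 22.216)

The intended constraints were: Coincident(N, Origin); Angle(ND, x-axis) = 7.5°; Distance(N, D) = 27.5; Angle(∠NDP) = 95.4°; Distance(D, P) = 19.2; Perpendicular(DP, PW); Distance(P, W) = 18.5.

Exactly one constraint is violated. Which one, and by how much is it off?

Distance(P, W) = 18.5 — off by 3.20.

N = (0.00, 0.00) ✓; ND at 7.500° ✓; |ND| = 27.50 ✓; ∠NDP = 95.40° ✓; |DP| = 19.20 ✓; ∠(DP, PW) = 90.00° ✓; |PW| = 15.30 ✗.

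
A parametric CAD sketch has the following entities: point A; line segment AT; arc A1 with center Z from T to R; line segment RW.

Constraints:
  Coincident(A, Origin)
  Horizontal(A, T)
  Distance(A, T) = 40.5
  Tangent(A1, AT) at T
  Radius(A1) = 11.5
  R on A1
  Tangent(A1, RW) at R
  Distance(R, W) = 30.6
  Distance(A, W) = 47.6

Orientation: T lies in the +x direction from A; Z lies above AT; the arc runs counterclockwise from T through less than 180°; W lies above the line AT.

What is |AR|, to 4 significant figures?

52.15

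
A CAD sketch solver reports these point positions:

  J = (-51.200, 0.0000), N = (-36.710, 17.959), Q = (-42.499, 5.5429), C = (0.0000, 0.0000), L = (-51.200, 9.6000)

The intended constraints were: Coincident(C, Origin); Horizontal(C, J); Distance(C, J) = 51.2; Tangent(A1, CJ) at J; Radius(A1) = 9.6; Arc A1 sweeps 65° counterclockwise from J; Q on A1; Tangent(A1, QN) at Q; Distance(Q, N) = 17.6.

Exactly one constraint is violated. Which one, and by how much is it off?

Distance(Q, N) = 17.6 — off by 3.90.

C = (0.00, 0.00) ✓; C.y = 0.00, J.y = 0.00 ✓; |CJ| = 51.20 ✓; ∠(LJ, JC) = 90.00° ✓; |LJ| = 9.600 ✓; bearing(L→Q) − bearing(L→J) = 65.00° ✓; |LQ| = 9.600 ✓; ∠(LQ, QN) = 90.00° ✓; |QN| = 13.70 ✗.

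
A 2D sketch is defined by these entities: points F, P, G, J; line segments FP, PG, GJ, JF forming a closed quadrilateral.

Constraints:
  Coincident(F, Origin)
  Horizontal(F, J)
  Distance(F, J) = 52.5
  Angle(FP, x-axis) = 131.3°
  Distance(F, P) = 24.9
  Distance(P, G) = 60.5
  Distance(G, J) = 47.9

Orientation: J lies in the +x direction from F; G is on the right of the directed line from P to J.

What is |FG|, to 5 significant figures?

36.013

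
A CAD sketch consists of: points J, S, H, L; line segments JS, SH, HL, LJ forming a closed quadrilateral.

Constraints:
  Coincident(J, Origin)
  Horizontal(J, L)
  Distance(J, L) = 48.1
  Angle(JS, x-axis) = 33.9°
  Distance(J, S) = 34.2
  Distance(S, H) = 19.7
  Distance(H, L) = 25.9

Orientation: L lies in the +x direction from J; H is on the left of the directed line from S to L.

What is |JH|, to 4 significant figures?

53.54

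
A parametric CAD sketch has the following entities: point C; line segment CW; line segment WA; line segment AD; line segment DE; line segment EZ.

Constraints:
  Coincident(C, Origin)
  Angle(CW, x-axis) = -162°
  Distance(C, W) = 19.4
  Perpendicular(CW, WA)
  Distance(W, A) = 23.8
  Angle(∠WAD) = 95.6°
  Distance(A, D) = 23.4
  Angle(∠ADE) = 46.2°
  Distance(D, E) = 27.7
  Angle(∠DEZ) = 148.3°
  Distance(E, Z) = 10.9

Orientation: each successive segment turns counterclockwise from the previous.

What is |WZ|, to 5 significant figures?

4.1173

∠ADE = 46.2° gives DE at 146.20° from the x-axis; with |DE| = 27.7, E = (-11.260, -8.1959). ∠DEZ = 148.3° gives EZ at 177.90° from the x-axis; with |EZ| = 10.9, Z = (-22.153, -7.7965). Then |WZ| = |Z − W| = 4.1173.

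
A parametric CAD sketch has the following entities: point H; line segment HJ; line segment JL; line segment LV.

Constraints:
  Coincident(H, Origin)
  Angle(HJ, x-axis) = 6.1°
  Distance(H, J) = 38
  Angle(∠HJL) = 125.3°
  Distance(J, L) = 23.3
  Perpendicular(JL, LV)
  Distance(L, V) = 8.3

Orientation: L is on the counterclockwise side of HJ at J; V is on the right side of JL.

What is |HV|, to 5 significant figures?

59.949

H is at the origin; HJ runs at 6.1° with length 38.0, so J = 38.0·(cos 6.1°, sin 6.1°) = (37.785, 4.0380). ∠HJL = 125.3°, so JL runs at 6.1° + (180° − 125.3°) = 60.800° from the x-axis; with |JL| = 23.3, L = J + 23.3·(cos 60.800°, sin 60.800°) = (49.152, 24.377). The perpendicularity gives LV at right angles to JL; with |LV| = 8.3 on the right of JL, V = L + 8.3·(0.87292, -0.48786) = (56.397, 20.328). Then |HV| = |V − H| = 59.949.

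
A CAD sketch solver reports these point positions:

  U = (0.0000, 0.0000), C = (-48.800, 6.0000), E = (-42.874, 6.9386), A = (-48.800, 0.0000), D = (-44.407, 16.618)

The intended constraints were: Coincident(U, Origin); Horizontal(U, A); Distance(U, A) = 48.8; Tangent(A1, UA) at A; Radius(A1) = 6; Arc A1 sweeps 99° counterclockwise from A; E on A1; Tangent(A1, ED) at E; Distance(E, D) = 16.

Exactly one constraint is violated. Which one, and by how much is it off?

Distance(E, D) = 16 — off by 6.20.

U = (0.00, 0.00) ✓; U.y = 0.00, A.y = 0.00 ✓; |UA| = 48.80 ✓; ∠(CA, AU) = 90.00° ✓; |CA| = 6.000 ✓; bearing(C→E) − bearing(C→A) = 99.00° ✓; |CE| = 6.000 ✓; ∠(CE, ED) = 90.00° ✓; |ED| = 9.800 ✗.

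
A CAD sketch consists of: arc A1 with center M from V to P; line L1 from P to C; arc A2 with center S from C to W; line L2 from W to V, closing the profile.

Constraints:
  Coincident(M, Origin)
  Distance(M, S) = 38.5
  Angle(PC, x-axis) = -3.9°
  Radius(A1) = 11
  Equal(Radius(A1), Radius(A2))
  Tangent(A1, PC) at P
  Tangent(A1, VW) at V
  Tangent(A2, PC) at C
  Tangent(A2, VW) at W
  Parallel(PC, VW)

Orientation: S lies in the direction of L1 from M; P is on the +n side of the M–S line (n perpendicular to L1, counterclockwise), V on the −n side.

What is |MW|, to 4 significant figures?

40.04

The slot axis is L1's direction at -3.9°, so u = (cos -3.9°, sin -3.9°) = (0.9977, -0.06802) and n = (−sin -3.9°, cos -3.9°) = (0.06802, 0.9977). M is at the origin and S lies 38.5 along u from M, so S = 38.5·u = (38.41, -2.619). Tangency of A1 to both parallel lines with radius 11.0 puts P and V at M ± 11.0·n: P = (0.7482, 10.97), V = (-0.7482, -10.97). Equal radii place C and W the same way about S: C = S + 11.0·n = (39.16, 8.356), W = S − 11.0·n = (37.66, -13.59). Then |MW| = |W − M| = 40.04.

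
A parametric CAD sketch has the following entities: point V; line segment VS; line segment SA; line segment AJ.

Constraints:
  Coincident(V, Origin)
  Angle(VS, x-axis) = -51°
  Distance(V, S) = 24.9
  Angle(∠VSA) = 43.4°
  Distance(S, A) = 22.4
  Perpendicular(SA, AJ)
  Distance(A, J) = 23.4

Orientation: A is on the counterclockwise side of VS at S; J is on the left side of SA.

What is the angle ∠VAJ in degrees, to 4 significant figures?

14.13°

V is at the origin; VS runs at -51.0° with length 24.9, so S = 24.9·(cos -51.0°, sin -51.0°) = (15.67, -19.35). ∠VSA = 43.4°, so SA runs at -51.0° + (180° − 43.4°) = 85.60° from the x-axis; with |SA| = 22.4, A = S + 22.4·(cos 85.60°, sin 85.60°) = (17.39, 2.983). SA is perpendicular to AJ; with |AJ| = 23.4 on the left of SA, J = A + 23.4·(-0.9971, 0.07672) = (-5.942, 4.778). Then cos ∠VAJ = AV·AJ / (|AV||AJ|), giving 14.13°.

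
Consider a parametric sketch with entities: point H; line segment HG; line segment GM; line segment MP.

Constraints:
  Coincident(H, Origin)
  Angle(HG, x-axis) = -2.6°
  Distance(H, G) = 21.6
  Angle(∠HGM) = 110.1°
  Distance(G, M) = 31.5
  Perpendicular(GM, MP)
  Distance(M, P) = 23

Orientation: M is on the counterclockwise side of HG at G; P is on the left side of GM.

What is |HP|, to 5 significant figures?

39.018

H is at the origin; HG runs at -2.6° with length 21.6, so G = 21.6·(cos -2.6°, sin -2.6°) = (21.578, -0.97984). ∠HGM = 110.1°, so GM runs at -2.6° + (180° − 110.1°) = 67.300° from the x-axis; with |GM| = 31.5, M = G + 31.5·(cos 67.300°, sin 67.300°) = (33.734, 28.080). The perpendicularity gives MP at right angles to GM; with |MP| = 23.0 on the left of GM, P = M + 23.0·(-0.92254, 0.38591) = (12.515, 36.956). Then |HP| = |P − H| = 39.018.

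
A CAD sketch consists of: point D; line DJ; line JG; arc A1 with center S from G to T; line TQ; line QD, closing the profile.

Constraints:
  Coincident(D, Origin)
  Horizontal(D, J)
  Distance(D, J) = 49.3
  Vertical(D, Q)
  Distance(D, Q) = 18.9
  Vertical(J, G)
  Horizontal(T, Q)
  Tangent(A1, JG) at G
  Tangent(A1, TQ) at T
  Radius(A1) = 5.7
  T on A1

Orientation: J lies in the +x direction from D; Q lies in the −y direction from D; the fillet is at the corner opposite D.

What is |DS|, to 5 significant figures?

45.554

DQ is vertical with |DQ| = 18.9 and Q on the −y side, so Q = (0.0000, -18.900). The virtual corner opposite D is at (49.300, -18.900). A1 meets JG tangentially, so SG is at right angles to JG and since A1 is tangent to TQ there, ST ⟂ TQ, with radius 5.7, so the center S sits 5.7 in from both sides at S = (43.600, -13.200). Then |DS| = |S − D| = 45.554.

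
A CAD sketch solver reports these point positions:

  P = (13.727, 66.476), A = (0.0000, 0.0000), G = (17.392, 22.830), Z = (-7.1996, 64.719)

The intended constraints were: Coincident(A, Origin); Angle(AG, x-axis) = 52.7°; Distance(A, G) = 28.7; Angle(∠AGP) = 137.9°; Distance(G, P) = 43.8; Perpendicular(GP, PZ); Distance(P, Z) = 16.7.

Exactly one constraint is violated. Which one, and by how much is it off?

Distance(P, Z) = 16.7 — off by 4.30.

A = (0.00, 0.00) ✓; AG at 52.70° ✓; |AG| = 28.70 ✓; ∠AGP = 137.9° ✓; |GP| = 43.80 ✓; ∠(GP, PZ) = 90.00° ✓; |PZ| = 21.00 ✗.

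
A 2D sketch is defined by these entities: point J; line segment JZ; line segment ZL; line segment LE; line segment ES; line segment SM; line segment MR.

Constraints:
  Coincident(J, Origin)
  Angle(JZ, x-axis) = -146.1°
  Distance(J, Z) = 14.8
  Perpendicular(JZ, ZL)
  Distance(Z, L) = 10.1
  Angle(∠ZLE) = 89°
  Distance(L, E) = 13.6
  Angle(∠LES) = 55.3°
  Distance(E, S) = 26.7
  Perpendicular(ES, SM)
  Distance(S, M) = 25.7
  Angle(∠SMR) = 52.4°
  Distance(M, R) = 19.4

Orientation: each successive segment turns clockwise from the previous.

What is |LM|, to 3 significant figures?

23.9

∠LES = 55.3° gives ES at -91.8° from the x-axis; with |ES| = 26.7, S = (-7.34, -19.2). ES ⟂ SM, so SM runs at 178°; with |SM| = 25.7, M = (-33.0, -18.4). Then |LM| = |M − L| = 23.9.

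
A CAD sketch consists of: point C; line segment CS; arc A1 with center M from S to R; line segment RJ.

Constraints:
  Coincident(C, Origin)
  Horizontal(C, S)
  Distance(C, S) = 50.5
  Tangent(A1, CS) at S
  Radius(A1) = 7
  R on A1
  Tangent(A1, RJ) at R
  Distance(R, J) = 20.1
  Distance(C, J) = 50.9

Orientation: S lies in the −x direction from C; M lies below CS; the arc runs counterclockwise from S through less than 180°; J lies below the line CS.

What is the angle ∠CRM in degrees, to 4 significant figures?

27.81°

Checks: |MS| = 7.000 ✓; |MR| = 7.000 ✓; ∠(MR, RJ) = 90.00° ✓; |RJ| = 20.10 ✓; |CJ| = 50.90 ✓.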